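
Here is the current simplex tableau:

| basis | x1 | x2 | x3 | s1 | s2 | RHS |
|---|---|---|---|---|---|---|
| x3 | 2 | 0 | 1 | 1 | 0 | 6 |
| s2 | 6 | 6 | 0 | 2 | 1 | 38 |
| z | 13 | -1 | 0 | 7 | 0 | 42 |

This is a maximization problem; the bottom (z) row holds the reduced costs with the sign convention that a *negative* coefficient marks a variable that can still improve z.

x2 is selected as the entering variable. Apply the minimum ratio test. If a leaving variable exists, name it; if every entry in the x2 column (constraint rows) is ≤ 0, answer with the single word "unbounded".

s2

Ratios: row 1 (x3): entry 0 ≤ 0, skip; row 2 (s2): 38/6 = 19/3.
Minimum ratio is in the s2 row, so s2 leaves.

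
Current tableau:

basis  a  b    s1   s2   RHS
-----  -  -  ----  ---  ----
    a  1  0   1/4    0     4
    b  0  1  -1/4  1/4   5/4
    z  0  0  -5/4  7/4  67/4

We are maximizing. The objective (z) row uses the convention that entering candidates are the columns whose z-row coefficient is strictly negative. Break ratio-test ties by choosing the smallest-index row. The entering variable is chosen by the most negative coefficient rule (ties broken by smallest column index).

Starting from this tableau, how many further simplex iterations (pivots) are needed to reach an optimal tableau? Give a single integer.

1

pivot: s1 in, a out → z = 147/4
No improving column remains; optimal.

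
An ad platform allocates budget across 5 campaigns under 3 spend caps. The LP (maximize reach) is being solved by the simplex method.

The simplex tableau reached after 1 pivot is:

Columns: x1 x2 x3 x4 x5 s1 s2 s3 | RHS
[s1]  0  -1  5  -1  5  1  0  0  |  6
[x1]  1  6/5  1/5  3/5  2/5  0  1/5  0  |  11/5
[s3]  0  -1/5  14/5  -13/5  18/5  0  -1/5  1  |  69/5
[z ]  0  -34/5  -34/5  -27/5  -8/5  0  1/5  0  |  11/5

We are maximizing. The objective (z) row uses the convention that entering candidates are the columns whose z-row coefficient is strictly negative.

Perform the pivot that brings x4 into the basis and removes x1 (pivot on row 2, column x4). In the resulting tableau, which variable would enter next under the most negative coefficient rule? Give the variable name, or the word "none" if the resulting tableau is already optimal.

Pivot element 3/5. New z-row = old z-row − (-27/5)·(row 2/(3/5)).
Updated z-row coefficients: x1: 9, x2: 4, x3: -5, x4: 0, x5: 2, s1: 0, s2: 2, s3: 0.
The most negative is -5 in column x3, so x3 would enter next.

x3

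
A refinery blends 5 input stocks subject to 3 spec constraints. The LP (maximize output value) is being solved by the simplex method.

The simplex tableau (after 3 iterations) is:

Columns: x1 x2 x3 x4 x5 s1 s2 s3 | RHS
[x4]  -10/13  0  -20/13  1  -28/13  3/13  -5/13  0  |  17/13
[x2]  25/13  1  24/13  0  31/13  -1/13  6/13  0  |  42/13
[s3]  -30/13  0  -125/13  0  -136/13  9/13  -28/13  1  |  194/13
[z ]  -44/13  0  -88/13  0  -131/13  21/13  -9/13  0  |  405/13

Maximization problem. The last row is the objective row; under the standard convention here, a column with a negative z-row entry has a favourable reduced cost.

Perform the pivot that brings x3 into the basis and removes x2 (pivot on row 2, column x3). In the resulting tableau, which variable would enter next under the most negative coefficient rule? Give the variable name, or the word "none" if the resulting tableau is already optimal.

Pivot element 24/13. New z-row = old z-row − (-88/13)·(row 2/(24/13)).
Updated z-row coefficients: x1: 11/3, x2: 11/3, x3: 0, x4: 0, x5: -4/3, s1: 4/3, s2: 1, s3: 0.
The most negative is -4/3 in column x5, so x5 would enter next.

x5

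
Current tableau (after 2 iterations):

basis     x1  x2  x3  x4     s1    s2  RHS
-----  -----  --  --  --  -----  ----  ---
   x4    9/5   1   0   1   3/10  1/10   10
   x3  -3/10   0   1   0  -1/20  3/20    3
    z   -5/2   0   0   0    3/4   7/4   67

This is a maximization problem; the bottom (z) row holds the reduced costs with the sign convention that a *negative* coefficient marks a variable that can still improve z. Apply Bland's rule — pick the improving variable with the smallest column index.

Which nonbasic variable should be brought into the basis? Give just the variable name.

Objective-row coefficients: x1: -5/2, x2: 0, x3: 0, x4: 0, s1: 3/4, s2: 7/4.
Improving columns: x1. Bland's rule picks the smallest column index → x1.

x1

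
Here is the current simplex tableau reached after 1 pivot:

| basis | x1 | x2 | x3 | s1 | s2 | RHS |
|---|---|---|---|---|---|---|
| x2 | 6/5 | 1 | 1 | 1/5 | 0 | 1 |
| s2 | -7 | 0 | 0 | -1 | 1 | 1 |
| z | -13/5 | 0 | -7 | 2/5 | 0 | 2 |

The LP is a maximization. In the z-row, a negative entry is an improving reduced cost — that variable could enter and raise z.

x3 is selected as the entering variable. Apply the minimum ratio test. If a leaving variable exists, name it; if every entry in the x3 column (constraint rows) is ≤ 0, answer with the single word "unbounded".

Ratios: row 1 (x2): 1/1 = 1; row 2 (s2): entry 0 ≤ 0, skip.
Minimum ratio is in the x2 row, so x2 leaves.

x2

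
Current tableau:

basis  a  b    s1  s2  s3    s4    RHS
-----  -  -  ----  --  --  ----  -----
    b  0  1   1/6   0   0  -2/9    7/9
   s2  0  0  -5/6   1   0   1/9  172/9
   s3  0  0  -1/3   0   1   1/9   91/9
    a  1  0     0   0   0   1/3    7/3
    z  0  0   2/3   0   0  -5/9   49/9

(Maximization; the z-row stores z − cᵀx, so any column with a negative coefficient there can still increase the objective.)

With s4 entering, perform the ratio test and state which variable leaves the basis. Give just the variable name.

a

Ratios: row 1 (b): entry -2/9 ≤ 0, skip; row 2 (s2): (172/9)/(1/9) = 172; row 3 (s3): (91/9)/(1/9) = 91; row 4 (a): (7/3)/(1/3) = 7.
Minimum ratio 7 is in the a row, so a leaves.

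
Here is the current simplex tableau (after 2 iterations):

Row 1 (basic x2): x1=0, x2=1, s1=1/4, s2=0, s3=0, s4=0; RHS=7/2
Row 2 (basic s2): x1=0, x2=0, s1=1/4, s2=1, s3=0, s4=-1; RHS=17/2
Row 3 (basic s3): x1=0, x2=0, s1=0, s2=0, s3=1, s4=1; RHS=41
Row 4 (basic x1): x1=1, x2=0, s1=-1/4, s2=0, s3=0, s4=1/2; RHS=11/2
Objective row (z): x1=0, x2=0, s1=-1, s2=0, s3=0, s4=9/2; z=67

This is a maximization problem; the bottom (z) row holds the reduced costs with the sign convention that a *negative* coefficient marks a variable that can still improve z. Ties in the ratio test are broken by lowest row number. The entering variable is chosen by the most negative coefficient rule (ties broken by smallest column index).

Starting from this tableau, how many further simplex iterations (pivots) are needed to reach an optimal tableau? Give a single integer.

1

pivot: s1 in, x2 out → z = 81
No improving column remains; optimal.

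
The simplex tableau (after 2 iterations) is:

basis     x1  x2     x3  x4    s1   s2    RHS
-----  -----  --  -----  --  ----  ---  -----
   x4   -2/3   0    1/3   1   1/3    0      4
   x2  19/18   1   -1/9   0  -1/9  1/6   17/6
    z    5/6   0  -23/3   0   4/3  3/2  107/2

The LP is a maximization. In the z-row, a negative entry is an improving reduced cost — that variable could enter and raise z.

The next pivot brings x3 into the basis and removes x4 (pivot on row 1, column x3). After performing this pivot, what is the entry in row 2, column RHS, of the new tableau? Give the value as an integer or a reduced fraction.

Pivot element is row 1, column x3: 1/3.
Normalize row 1: new (row 1, RHS) = 4/(1/3) = 12.
row 2 ← row 2 − (-1/9)·(new row 1): 17/6 − (-1/9)·12 = 25/6.

25/6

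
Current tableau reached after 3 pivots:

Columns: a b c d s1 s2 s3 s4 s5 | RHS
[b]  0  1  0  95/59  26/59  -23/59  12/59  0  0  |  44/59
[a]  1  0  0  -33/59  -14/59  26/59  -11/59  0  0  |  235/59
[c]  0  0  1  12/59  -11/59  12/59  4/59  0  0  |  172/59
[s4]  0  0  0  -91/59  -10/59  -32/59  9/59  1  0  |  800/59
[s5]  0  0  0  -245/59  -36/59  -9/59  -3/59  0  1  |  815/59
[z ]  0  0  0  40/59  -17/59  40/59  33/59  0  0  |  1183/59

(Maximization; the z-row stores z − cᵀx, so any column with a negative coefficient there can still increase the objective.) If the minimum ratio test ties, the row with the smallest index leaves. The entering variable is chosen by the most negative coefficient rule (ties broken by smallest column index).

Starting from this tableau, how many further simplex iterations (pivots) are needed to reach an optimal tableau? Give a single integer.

1

pivot: s1 in, b out → z = 267/13
No improving column remains; optimal.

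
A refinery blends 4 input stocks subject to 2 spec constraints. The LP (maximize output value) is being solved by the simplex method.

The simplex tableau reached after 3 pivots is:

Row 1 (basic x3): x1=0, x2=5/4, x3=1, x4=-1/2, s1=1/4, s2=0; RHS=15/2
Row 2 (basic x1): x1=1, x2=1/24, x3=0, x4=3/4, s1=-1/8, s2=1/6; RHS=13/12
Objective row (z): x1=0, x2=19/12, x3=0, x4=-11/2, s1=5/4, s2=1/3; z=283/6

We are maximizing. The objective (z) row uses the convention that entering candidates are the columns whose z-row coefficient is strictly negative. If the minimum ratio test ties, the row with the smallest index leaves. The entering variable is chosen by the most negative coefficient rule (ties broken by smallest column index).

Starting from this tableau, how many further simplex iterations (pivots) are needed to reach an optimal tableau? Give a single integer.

pivot: x4 in, x1 out → z = 496/9
No improving column remains; optimal.

1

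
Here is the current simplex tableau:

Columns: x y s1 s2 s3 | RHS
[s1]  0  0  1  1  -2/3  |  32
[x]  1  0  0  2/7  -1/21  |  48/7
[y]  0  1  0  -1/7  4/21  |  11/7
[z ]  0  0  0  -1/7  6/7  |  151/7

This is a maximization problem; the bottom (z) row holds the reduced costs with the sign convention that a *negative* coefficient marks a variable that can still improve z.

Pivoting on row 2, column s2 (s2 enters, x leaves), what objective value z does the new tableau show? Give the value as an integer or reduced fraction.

25

Minimum ratio for s2: (48/7)/(2/7) = 24.
z changes by −(z-row coeff of s2)·ratio = −(-1/7)·24 = 24/7.
New z = 151/7 + (24/7) = 25.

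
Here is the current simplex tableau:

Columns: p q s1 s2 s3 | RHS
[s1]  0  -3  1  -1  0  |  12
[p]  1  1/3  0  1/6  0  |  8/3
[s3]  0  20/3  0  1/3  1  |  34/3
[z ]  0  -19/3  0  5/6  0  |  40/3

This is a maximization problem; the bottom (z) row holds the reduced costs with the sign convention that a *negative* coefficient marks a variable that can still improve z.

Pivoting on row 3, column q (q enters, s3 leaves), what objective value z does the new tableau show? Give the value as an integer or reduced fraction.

241/10

Minimum ratio for q: (34/3)/(20/3) = 17/10.
z changes by −(z-row coeff of q)·ratio = −(-19/3)·(17/10) = 323/30.
New z = 40/3 + (323/30) = 241/10.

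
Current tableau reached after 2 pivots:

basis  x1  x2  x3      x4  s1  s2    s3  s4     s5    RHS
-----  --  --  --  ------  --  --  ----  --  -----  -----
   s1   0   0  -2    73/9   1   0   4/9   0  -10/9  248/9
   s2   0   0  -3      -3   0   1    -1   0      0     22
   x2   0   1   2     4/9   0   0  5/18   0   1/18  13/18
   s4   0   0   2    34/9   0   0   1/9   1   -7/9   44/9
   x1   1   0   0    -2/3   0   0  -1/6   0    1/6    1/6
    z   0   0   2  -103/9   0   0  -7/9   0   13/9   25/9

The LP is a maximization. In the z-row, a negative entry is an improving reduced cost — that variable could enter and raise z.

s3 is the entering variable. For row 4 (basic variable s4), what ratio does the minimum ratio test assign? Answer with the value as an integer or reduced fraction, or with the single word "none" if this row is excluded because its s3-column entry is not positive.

44

Ratio = RHS / (s3 entry) = (44/9) / (1/9) = 44.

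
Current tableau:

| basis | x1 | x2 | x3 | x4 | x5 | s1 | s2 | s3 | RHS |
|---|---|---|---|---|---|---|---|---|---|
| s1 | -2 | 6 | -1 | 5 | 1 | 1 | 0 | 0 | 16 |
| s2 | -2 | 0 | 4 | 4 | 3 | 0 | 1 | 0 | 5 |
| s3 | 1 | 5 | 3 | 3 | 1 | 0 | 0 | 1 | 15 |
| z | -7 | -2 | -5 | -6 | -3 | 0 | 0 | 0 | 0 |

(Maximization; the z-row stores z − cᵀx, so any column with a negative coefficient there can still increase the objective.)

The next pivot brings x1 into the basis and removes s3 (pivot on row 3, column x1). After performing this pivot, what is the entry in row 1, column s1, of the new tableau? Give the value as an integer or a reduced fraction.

Pivot element is row 3, column x1: 1.
Normalize row 3: new (row 3, s1) = 0/1 = 0.
row 1 ← row 1 − (-2)·(new row 3): 1 − (-2)·0 = 1.

1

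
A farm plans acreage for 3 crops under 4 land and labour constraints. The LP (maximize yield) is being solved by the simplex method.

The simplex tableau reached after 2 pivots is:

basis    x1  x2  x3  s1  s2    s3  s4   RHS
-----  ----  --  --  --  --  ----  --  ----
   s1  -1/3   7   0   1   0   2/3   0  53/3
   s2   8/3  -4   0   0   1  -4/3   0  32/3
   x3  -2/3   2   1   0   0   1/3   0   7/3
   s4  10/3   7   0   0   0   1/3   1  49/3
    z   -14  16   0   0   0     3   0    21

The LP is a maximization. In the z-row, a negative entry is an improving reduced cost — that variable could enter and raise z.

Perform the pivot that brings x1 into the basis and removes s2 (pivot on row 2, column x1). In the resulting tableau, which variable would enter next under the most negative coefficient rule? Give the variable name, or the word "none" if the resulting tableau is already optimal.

Pivot element 8/3. New z-row = old z-row − (-14)·(row 2/(8/3)).
Updated z-row coefficients: x1: 0, x2: -5, x3: 0, s1: 0, s2: 21/4, s3: -4, s4: 0.
The most negative is -5 in column x2, so x2 would enter next.

x2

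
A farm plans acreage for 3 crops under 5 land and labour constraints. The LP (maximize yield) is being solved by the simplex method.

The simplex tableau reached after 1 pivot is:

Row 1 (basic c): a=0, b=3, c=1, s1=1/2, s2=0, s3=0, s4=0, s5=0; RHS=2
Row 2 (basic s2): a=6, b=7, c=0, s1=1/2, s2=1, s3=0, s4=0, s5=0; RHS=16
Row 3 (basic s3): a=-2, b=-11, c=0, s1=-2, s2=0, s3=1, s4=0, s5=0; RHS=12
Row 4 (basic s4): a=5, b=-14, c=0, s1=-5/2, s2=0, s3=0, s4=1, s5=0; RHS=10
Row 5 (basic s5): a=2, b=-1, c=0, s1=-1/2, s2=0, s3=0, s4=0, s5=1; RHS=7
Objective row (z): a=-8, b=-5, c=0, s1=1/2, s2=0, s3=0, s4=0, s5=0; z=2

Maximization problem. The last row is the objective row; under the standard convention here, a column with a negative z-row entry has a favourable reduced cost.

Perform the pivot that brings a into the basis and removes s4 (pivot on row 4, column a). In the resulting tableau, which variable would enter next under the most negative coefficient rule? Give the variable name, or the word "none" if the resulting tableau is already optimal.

Pivot element 5. New z-row = old z-row − (-8)·(row 4/5).
Updated z-row coefficients: a: 0, b: -137/5, c: 0, s1: -7/2, s2: 0, s3: 0, s4: 8/5, s5: 0.
The most negative is -137/5 in column b, so b would enter next.

b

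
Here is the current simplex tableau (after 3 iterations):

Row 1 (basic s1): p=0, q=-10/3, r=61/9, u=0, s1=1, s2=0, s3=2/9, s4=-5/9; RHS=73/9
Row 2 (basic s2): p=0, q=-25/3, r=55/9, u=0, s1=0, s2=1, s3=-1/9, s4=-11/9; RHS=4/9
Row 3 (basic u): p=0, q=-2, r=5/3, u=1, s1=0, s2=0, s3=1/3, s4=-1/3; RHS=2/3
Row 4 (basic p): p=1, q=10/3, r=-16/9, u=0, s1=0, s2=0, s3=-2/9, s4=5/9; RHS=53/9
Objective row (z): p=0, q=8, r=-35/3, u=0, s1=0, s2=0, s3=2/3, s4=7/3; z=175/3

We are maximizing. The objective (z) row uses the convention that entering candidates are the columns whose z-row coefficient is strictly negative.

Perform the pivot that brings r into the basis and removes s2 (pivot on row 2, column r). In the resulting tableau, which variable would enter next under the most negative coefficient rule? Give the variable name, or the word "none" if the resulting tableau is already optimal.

Pivot element 55/9. New z-row = old z-row − (-35/3)·(row 2/(55/9)).
Updated z-row coefficients: p: 0, q: -87/11, r: 0, u: 0, s1: 0, s2: 21/11, s3: 5/11, s4: 0.
The most negative is -87/11 in column q, so q would enter next.

q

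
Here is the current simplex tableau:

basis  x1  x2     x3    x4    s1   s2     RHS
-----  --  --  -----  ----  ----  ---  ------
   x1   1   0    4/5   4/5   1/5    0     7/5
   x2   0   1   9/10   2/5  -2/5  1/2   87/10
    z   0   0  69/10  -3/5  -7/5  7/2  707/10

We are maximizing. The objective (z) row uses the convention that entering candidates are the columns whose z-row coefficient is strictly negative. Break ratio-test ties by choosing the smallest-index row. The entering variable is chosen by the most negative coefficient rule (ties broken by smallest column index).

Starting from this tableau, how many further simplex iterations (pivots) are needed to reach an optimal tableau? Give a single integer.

1

pivot: s1 in, x1 out → z = 161/2
No improving column remains; optimal.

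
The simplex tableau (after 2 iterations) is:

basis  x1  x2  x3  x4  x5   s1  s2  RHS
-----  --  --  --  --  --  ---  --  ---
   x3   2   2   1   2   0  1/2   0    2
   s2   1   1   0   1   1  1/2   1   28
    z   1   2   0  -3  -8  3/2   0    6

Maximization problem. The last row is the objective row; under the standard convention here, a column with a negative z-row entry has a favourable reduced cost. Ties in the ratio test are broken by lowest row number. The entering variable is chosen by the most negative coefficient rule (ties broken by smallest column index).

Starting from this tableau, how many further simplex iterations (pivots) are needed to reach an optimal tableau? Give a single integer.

1

pivot: x5 in, s2 out → z = 230
No improving column remains; optimal.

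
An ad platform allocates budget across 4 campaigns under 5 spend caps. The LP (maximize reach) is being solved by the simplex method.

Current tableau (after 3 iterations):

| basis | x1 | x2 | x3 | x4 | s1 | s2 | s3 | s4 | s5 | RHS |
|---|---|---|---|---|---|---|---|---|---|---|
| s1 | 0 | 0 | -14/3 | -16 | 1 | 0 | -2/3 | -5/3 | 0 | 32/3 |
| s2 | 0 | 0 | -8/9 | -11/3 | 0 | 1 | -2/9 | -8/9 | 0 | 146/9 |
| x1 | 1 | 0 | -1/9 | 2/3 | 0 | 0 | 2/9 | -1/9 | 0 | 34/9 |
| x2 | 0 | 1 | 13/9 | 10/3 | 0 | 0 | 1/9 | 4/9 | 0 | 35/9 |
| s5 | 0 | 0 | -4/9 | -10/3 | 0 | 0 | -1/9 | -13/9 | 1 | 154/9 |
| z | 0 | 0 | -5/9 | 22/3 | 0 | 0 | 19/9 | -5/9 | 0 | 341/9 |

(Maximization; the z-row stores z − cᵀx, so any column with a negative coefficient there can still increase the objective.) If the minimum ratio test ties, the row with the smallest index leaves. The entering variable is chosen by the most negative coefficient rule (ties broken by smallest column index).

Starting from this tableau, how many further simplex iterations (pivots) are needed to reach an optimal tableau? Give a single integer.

pivot: x3 in, x2 out → z = 512/13
pivot: s4 in, x3 out → z = 171/4
No improving column remains; optimal.

2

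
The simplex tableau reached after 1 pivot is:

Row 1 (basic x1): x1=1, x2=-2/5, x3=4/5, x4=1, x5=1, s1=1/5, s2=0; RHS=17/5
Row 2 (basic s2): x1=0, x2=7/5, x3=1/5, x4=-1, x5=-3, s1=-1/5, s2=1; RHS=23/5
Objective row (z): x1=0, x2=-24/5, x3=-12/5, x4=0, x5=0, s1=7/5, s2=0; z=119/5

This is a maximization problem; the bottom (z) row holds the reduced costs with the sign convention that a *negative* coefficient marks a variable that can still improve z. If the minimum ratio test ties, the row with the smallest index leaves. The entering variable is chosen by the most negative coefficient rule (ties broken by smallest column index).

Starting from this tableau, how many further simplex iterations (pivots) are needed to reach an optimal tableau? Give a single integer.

2

pivot: x2 in, s2 out → z = 277/7
pivot: x5 in, x1 out → z = 379
No improving column remains; optimal.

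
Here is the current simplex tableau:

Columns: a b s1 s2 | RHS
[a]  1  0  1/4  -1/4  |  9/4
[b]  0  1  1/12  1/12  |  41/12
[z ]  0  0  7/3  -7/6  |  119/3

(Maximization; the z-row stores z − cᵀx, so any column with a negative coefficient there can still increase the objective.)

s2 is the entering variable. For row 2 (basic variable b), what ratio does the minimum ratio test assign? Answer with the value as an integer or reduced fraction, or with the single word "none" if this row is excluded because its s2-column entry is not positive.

41

Ratio = RHS / (s2 entry) = (41/12) / (1/12) = 41.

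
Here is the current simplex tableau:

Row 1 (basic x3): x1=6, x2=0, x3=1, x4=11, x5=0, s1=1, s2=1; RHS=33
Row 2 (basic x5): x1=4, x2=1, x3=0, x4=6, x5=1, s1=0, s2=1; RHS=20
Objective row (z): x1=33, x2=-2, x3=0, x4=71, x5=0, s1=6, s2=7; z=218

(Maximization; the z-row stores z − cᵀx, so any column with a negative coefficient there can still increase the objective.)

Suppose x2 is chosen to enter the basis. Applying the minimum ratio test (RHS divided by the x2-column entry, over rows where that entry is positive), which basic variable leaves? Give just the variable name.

x5

Ratios: row 1 (x3): entry 0 ≤ 0, skip; row 2 (x5): 20/1 = 20.
Minimum ratio 20 is in the x5 row, so x5 leaves.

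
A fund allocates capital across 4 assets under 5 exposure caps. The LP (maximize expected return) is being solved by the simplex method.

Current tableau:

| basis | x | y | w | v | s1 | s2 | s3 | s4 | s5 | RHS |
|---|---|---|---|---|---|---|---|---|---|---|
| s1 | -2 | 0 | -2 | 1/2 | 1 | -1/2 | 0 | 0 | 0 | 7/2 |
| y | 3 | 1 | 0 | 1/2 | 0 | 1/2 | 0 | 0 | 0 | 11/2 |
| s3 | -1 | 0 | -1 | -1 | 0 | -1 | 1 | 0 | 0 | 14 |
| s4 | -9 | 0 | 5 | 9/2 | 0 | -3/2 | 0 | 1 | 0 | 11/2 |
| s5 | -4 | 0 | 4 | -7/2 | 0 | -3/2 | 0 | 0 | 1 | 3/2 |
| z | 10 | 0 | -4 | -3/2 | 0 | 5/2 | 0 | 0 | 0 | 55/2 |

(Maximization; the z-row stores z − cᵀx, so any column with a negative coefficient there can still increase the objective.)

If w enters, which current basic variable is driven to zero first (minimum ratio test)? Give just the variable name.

Ratios: row 1 (s1): entry -2 ≤ 0, skip; row 2 (y): entry 0 ≤ 0, skip; row 3 (s3): entry -1 ≤ 0, skip; row 4 (s4): (11/2)/5 = 11/10; row 5 (s5): (3/2)/4 = 3/8.
Minimum ratio 3/8 is in the s5 row, so s5 leaves.

s5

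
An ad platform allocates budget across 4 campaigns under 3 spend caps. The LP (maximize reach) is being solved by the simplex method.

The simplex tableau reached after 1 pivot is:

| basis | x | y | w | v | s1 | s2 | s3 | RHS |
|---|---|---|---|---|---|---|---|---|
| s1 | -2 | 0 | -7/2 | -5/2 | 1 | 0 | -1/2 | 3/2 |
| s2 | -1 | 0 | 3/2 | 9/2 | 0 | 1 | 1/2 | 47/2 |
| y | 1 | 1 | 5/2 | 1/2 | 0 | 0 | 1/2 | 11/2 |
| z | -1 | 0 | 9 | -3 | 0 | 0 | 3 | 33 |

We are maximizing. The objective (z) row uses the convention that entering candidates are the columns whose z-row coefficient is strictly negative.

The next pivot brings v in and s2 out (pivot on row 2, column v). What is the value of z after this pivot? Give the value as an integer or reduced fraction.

Minimum ratio for v: (47/2)/(9/2) = 47/9.
z changes by −(z-row coeff of v)·ratio = −(-3)·(47/9) = 47/3.
New z = 33 + (47/3) = 146/3.

146/3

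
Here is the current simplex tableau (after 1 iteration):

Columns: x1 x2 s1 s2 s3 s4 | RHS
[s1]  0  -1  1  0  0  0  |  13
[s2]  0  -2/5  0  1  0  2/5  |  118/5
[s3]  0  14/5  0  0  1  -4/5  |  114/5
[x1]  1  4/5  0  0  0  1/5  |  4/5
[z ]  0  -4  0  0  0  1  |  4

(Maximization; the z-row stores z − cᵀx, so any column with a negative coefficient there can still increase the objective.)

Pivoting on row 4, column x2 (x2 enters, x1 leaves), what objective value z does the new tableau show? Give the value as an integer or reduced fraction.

Minimum ratio for x2: (4/5)/(4/5) = 1.
z changes by −(z-row coeff of x2)·ratio = −(-4)·1 = 4.
New z = 4 + 4 = 8.

8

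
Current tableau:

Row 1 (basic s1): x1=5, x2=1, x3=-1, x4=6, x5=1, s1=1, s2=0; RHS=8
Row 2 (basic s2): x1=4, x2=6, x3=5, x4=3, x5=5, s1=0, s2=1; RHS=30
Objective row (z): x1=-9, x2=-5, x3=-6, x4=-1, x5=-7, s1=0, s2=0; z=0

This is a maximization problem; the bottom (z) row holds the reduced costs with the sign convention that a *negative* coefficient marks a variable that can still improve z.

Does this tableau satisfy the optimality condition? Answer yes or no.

no

Column x1 has objective-row coefficient -9, which is negative; an improving pivot exists, so not yet optimal.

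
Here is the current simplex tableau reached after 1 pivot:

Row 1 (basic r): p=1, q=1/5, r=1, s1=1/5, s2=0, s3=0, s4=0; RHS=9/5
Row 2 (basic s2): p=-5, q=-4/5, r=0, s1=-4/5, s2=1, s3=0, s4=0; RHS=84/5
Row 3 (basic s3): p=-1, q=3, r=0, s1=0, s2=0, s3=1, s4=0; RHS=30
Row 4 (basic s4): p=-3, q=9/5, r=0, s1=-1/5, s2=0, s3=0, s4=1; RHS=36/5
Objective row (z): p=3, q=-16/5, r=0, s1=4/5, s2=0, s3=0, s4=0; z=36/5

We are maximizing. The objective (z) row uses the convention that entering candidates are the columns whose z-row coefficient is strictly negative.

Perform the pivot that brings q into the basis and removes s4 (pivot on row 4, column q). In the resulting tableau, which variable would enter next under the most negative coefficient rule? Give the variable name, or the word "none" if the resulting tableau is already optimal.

Pivot element 9/5. New z-row = old z-row − (-16/5)·(row 4/(9/5)).
Updated z-row coefficients: p: -7/3, q: 0, r: 0, s1: 4/9, s2: 0, s3: 0, s4: 16/9.
The most negative is -7/3 in column p, so p would enter next.

p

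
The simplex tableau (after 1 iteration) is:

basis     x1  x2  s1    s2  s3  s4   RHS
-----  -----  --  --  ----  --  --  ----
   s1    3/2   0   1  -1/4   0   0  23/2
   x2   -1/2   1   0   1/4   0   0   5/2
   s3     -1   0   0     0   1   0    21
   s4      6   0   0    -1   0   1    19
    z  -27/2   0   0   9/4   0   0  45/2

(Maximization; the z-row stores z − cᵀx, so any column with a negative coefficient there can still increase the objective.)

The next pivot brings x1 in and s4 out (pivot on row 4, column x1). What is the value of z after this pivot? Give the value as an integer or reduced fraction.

Minimum ratio for x1: 19/6 = 19/6.
z changes by −(z-row coeff of x1)·ratio = −(-27/2)·(19/6) = 171/4.
New z = 45/2 + (171/4) = 261/4.

261/4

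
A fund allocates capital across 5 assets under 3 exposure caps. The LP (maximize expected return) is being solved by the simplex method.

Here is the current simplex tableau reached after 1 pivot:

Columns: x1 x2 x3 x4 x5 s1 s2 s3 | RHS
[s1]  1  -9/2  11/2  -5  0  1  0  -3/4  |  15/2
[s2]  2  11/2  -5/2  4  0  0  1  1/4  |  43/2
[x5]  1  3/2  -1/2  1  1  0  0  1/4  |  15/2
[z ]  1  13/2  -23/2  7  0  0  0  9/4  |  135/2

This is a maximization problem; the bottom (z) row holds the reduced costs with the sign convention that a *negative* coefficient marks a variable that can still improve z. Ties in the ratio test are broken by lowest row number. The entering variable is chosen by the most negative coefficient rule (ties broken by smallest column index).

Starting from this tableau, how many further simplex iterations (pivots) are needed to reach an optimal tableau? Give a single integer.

pivot: x3 in, s1 out → z = 915/11
pivot: x4 in, s2 out → z = 133
No improving column remains; optimal.

2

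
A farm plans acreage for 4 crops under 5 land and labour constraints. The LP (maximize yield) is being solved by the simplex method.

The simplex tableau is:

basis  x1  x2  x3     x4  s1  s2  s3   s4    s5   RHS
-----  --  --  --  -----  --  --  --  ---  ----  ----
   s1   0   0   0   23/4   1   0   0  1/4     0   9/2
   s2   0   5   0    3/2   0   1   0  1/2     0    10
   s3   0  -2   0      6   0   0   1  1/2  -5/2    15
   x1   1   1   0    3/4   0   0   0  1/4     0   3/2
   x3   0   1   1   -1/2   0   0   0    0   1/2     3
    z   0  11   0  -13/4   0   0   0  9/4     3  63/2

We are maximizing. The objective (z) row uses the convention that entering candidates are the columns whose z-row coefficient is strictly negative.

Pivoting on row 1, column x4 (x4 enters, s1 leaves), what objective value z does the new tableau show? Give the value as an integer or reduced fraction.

783/23

Minimum ratio for x4: (9/2)/(23/4) = 18/23.
z changes by −(z-row coeff of x4)·ratio = −(-13/4)·(18/23) = 117/46.
New z = 63/2 + (117/46) = 783/23.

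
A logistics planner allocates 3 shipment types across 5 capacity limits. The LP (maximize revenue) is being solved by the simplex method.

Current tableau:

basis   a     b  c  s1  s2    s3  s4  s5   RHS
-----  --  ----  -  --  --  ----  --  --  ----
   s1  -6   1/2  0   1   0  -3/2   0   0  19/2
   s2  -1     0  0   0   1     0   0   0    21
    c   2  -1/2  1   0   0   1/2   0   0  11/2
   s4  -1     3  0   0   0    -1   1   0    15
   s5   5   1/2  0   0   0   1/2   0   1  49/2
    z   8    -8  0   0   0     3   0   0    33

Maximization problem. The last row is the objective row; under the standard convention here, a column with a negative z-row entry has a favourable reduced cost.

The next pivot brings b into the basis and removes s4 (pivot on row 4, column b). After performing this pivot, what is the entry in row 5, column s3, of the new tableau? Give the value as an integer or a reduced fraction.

Pivot element is row 4, column b: 3.
Normalize row 4: new (row 4, s3) = (-1)/3 = -1/3.
row 5 ← row 5 − (1/2)·(new row 4): 1/2 − (1/2)·(-1/3) = 2/3.

2/3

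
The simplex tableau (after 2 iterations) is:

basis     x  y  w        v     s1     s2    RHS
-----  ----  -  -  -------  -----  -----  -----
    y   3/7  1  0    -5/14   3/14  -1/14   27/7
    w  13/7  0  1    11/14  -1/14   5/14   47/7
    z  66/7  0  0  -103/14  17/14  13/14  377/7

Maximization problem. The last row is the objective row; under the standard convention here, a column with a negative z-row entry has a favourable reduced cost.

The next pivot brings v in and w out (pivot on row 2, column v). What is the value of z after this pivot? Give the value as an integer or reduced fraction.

1284/11

Minimum ratio for v: (47/7)/(11/14) = 94/11.
z changes by −(z-row coeff of v)·ratio = −(-103/14)·(94/11) = 4841/77.
New z = 377/7 + (4841/77) = 1284/11.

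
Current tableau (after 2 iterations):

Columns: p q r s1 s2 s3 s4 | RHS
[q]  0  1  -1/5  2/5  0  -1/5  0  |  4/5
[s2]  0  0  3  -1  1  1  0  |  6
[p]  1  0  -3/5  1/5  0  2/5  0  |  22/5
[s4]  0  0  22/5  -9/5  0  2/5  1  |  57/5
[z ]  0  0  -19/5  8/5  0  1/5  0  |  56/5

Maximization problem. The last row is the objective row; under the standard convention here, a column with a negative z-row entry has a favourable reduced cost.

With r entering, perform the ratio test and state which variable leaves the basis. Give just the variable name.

Ratios: row 1 (q): entry -1/5 ≤ 0, skip; row 2 (s2): 6/3 = 2; row 3 (p): entry -3/5 ≤ 0, skip; row 4 (s4): (57/5)/(22/5) = 57/22.
Minimum ratio 2 is in the s2 row, so s2 leaves.

s2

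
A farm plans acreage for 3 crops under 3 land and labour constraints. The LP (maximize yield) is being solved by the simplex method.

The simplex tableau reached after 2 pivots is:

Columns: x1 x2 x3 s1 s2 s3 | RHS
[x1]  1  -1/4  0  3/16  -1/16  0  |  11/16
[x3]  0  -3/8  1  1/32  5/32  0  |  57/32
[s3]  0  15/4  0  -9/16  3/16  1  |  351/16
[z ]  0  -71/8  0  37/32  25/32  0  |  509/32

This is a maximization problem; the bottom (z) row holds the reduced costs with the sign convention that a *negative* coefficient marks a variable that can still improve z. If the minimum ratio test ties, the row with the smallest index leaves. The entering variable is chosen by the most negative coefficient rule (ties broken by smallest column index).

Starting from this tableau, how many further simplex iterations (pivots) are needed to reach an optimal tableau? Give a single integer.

2

pivot: x2 in, s3 out → z = 2713/40
pivot: s1 in, x1 out → z = 211/3
No improving column remains; optimal.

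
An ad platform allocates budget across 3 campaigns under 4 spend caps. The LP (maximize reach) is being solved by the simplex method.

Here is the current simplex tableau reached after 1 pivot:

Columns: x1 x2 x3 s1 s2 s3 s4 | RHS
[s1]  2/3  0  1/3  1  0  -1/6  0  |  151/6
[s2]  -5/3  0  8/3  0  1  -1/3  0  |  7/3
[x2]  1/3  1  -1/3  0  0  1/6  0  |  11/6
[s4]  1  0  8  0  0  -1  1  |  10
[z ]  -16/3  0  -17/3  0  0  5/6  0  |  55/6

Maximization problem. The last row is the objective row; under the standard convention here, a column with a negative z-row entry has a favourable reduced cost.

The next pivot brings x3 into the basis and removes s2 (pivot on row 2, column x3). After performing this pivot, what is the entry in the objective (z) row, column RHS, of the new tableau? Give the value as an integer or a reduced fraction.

113/8

Pivot element is row 2, column x3: 8/3.
Normalize row 2: new (row 2, RHS) = (7/3)/(8/3) = 7/8.
z-row ← z-row − (-17/3)·(new row 2): 55/6 − (-17/3)·(7/8) = 113/8.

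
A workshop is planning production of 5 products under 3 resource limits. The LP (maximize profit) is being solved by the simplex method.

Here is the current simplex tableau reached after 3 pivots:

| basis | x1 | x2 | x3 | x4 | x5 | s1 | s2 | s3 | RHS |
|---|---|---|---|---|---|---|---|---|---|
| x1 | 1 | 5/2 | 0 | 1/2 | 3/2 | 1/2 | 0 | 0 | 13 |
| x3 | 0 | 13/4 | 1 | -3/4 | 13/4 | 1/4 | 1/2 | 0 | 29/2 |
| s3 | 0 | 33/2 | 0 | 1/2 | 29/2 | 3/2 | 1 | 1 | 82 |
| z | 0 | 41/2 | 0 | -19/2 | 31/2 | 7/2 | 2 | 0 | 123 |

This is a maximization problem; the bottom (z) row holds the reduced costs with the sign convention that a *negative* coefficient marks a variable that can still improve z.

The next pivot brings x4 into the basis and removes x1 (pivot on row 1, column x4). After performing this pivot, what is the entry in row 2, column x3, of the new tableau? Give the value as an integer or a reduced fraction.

1

Pivot element is row 1, column x4: 1/2.
Normalize row 1: new (row 1, x3) = 0/(1/2) = 0.
row 2 ← row 2 − (-3/4)·(new row 1): 1 − (-3/4)·0 = 1.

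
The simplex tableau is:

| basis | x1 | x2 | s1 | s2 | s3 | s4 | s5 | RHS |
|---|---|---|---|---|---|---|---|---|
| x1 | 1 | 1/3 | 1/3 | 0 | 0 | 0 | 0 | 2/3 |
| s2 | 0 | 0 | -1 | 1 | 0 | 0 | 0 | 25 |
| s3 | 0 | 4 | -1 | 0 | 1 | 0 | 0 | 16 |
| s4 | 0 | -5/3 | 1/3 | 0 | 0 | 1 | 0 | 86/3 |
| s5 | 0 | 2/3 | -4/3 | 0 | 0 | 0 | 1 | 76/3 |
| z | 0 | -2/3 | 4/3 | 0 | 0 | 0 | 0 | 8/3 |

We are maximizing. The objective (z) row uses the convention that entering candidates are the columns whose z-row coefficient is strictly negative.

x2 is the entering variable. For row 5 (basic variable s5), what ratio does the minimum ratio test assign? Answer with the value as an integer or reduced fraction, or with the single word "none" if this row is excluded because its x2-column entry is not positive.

38

Ratio = RHS / (x2 entry) = (76/3) / (2/3) = 38.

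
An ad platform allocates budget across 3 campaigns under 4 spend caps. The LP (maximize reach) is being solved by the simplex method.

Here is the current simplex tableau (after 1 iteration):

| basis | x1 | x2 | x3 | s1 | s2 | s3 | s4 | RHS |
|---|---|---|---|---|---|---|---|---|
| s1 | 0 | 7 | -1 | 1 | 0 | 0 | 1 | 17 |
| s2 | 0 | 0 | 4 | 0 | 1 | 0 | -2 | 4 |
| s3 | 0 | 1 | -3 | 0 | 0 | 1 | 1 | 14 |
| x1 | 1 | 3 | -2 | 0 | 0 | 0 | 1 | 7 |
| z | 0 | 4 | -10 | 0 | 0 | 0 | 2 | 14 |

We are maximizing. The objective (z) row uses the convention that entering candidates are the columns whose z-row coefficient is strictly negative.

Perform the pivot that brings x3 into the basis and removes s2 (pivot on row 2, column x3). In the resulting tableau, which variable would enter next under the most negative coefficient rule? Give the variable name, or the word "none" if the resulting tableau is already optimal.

s4

Pivot element 4. New z-row = old z-row − (-10)·(row 2/4).
Updated z-row coefficients: x1: 0, x2: 4, x3: 0, s1: 0, s2: 5/2, s3: 0, s4: -3.
The most negative is -3 in column s4, so s4 would enter next.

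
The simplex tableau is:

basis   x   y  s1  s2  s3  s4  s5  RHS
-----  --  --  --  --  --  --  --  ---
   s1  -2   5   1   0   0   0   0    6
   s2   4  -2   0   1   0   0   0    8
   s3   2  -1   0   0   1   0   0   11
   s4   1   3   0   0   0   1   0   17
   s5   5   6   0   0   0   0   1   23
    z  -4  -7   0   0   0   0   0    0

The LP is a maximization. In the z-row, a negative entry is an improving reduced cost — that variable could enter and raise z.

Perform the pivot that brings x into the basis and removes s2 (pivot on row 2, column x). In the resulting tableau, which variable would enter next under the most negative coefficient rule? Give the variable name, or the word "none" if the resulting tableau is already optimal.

Pivot element 4. New z-row = old z-row − (-4)·(row 2/4).
Updated z-row coefficients: x: 0, y: -9, s1: 0, s2: 1, s3: 0, s4: 0, s5: 0.
The most negative is -9 in column y, so y would enter next.

y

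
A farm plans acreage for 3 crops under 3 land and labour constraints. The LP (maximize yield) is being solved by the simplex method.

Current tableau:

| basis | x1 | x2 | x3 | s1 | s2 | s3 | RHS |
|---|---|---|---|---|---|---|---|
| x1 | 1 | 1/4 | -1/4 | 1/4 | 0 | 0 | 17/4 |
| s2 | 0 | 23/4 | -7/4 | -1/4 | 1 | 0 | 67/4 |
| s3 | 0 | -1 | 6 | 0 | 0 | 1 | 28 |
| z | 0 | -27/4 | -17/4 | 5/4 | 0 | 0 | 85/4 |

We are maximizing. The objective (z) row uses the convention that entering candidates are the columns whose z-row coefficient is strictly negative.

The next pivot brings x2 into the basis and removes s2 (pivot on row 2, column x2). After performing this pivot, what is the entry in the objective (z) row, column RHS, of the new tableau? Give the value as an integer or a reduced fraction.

941/23

Pivot element is row 2, column x2: 23/4.
Normalize row 2: new (row 2, RHS) = (67/4)/(23/4) = 67/23.
z-row ← z-row − (-27/4)·(new row 2): 85/4 − (-27/4)·(67/23) = 941/23.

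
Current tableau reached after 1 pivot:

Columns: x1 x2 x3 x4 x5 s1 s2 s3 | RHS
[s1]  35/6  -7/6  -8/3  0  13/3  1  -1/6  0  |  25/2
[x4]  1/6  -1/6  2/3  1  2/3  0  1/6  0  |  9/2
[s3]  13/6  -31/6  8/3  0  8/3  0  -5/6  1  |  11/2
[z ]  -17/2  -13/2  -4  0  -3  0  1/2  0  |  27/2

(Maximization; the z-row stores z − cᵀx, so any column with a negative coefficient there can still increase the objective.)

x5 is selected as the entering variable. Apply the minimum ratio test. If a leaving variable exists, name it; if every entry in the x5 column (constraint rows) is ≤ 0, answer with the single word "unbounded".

Ratios: row 1 (s1): (25/2)/(13/3) = 75/26; row 2 (x4): (9/2)/(2/3) = 27/4; row 3 (s3): (11/2)/(8/3) = 33/16.
Minimum ratio is in the s3 row, so s3 leaves.

s3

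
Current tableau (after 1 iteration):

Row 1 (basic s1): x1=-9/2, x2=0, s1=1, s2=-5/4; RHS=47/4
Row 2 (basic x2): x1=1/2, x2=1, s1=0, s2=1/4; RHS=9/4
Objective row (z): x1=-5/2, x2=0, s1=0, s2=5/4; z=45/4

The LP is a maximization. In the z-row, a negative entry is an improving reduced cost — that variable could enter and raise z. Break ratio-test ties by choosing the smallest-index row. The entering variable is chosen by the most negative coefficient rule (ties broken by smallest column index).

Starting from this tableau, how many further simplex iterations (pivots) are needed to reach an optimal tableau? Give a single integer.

pivot: x1 in, x2 out → z = 45/2
No improving column remains; optimal.

1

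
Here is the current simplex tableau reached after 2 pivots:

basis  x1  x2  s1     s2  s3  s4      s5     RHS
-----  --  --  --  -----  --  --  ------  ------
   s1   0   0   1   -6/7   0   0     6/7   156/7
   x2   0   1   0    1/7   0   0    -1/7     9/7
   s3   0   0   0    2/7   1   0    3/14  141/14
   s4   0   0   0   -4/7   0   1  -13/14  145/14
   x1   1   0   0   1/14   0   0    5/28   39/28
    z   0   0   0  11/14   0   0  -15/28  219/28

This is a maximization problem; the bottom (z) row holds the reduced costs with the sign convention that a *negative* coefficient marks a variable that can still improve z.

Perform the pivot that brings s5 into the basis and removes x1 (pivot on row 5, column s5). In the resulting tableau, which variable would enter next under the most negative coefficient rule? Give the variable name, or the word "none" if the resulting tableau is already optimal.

none

Pivot element 5/28. New z-row = old z-row − (-15/28)·(row 5/(5/28)).
Updated z-row coefficients: x1: 3, x2: 0, s1: 0, s2: 1, s3: 0, s4: 0, s5: 0.
No coefficient is strictly negative; the tableau after this pivot is optimal.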